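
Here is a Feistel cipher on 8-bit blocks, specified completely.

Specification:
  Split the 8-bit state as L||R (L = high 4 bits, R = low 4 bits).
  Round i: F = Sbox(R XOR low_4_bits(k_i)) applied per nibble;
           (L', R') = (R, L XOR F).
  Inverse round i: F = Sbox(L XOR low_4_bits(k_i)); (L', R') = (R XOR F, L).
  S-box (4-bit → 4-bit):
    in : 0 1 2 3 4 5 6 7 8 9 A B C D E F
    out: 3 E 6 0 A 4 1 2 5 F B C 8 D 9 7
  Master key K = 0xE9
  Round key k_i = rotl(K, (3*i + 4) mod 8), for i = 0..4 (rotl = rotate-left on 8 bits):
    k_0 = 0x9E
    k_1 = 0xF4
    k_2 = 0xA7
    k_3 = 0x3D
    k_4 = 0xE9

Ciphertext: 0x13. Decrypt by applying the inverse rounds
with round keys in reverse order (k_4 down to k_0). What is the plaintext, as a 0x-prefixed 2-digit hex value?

s_0 = ciphertext = 0x13
s_1 = InvRound(s_0, k_4) = 0x61
s_2 = InvRound(s_1, k_3) = 0xD6
s_3 = InvRound(s_2, k_2) = 0xDD
s_4 = InvRound(s_3, k_1) = 0x2D
s_5 = InvRound(s_4, k_0) = 0x52

0x52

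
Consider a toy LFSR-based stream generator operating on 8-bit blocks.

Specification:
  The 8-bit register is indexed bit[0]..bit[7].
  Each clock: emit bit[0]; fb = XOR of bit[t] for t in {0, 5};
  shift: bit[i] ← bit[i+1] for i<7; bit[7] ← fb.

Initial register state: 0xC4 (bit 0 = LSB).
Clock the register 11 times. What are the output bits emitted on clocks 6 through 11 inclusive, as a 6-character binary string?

reg_0 = 0xC4
clock 1: out=0, reg = 0x62
clock 2: out=0, reg = 0xB1
clock 3: out=1, reg = 0x58
clock 4: out=0, reg = 0x2C
clock 5: out=0, reg = 0x96
clock 6: out=0, reg = 0x4B
clock 7: out=1, reg = 0xA5
clock 8: out=1, reg = 0x52
clock 9: out=0, reg = 0x29
clock 10: out=1, reg = 0x14
clock 11: out=0, reg = 0x0A

011010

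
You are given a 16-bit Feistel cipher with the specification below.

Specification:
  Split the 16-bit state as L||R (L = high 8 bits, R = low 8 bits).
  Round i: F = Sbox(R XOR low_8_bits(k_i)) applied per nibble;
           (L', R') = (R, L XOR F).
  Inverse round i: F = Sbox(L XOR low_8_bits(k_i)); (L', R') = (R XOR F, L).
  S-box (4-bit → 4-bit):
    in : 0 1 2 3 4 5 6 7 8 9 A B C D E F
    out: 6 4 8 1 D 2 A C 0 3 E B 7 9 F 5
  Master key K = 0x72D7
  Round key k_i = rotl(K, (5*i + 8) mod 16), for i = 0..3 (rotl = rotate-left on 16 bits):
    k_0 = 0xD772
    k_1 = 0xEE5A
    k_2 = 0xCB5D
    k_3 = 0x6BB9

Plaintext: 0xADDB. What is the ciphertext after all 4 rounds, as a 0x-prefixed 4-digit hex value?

s_0 = plaintext = 0xADDB
s_1 = Round(s_0, k_0) = 0xDB4E
s_2 = Round(s_1, k_1) = 0x4E96
s_3 = Round(s_2, k_2) = 0x9635
s_4 = Round(s_3, k_3) = 0x3591

0x3591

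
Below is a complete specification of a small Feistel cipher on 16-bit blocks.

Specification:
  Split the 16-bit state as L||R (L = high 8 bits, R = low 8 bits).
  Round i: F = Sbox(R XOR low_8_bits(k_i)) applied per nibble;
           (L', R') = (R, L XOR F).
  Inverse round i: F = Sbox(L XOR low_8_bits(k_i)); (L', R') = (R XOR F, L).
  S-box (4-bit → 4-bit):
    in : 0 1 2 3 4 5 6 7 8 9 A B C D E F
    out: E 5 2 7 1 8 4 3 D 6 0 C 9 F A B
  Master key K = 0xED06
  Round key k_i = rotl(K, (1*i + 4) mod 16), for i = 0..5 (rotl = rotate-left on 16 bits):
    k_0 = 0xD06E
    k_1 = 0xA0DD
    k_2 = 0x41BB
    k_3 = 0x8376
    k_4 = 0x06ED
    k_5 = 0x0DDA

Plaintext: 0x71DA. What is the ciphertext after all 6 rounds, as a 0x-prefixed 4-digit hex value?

0x6FF4

s_0 = plaintext = 0x71DA
s_1 = Round(s_0, k_0) = 0xDAB0
s_2 = Round(s_1, k_1) = 0xB095
s_3 = Round(s_2, k_2) = 0x959A
s_4 = Round(s_3, k_3) = 0x9A3C
s_5 = Round(s_4, k_4) = 0x3C6F
s_6 = Round(s_5, k_5) = 0x6FF4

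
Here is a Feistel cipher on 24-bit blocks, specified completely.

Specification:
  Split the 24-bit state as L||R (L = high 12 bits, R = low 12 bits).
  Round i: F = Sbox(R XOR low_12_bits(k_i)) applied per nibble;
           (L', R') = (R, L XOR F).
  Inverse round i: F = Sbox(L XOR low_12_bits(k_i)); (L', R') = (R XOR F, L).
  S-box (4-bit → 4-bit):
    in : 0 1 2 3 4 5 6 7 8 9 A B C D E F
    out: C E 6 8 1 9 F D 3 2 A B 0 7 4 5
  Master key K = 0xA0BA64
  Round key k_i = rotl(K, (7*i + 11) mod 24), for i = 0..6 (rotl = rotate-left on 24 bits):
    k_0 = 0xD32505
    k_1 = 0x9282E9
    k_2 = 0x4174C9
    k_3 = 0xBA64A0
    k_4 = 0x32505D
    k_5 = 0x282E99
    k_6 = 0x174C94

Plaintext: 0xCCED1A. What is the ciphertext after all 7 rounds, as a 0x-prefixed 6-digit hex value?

s_0 = plaintext = 0xCCED1A
s_1 = Round(s_0, k_0) = 0xD1AF2B
s_2 = Round(s_1, k_1) = 0xF2BA1C
s_3 = Round(s_2, k_2) = 0xA1CB52
s_4 = Round(s_3, k_3) = 0xB52F4A
s_5 = Round(s_4, k_4) = 0xF4AEBF
s_6 = Round(s_5, k_5) = 0xEBF325
s_7 = Round(s_6, k_6) = 0x325B01

0x325B01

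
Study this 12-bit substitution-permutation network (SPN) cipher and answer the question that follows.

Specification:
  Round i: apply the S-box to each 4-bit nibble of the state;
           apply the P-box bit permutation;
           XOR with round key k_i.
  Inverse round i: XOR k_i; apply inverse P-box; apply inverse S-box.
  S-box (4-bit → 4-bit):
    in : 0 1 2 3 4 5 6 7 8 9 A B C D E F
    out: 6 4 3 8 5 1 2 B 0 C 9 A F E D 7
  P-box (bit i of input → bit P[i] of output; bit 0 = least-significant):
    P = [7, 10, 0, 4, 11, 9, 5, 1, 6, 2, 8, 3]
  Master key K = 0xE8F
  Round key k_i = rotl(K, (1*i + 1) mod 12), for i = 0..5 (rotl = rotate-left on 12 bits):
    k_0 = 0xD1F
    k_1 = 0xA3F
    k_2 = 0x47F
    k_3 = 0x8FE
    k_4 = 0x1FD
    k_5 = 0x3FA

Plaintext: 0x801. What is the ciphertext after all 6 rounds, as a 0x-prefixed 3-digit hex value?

s_0 = plaintext = 0x801
s_1 = Round(s_0, k_0) = 0xF3E
s_2 = Round(s_1, k_1) = 0xBE8
s_3 = Round(s_2, k_2) = 0xC51
s_4 = Round(s_3, k_3) = 0x1B3
s_5 = Round(s_4, k_4) = 0x2EF
s_6 = Round(s_5, k_5) = 0xF1D

0xF1D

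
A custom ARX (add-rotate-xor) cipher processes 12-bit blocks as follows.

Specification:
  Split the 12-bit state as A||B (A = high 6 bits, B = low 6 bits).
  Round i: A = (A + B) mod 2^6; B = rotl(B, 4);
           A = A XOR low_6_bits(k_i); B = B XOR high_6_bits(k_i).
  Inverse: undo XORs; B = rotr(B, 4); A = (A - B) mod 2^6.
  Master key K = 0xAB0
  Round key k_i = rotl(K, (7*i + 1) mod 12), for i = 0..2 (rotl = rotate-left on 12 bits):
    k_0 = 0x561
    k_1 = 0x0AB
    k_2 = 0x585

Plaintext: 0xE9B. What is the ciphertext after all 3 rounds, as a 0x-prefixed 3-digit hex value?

s_0 = plaintext = 0xE9B
s_1 = Round(s_0, k_0) = 0xD23
s_2 = Round(s_1, k_1) = 0xF3A
s_3 = Round(s_2, k_2) = 0xCF8

0xCF8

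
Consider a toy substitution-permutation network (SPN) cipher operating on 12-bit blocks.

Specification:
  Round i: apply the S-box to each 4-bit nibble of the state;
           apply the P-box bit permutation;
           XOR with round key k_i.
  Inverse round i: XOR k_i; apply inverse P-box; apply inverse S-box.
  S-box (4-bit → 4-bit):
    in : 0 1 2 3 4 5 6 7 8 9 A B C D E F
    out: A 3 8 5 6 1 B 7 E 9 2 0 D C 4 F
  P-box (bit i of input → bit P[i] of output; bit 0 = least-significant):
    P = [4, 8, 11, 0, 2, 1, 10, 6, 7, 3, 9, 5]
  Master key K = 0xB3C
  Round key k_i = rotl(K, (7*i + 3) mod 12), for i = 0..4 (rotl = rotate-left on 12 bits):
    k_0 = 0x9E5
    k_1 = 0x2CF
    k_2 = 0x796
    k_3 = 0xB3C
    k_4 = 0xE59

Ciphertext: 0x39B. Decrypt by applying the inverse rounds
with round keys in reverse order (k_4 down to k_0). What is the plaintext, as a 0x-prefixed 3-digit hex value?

s_0 = ciphertext = 0x39B
s_1 = InvRound(s_0, k_4) = 0x584
s_2 = InvRound(s_1, k_3) = 0xFE3
s_3 = InvRound(s_2, k_2) = 0x29C
s_4 = InvRound(s_3, k_1) = 0xB09
s_5 = InvRound(s_4, k_0) = 0xF9B

0xF9B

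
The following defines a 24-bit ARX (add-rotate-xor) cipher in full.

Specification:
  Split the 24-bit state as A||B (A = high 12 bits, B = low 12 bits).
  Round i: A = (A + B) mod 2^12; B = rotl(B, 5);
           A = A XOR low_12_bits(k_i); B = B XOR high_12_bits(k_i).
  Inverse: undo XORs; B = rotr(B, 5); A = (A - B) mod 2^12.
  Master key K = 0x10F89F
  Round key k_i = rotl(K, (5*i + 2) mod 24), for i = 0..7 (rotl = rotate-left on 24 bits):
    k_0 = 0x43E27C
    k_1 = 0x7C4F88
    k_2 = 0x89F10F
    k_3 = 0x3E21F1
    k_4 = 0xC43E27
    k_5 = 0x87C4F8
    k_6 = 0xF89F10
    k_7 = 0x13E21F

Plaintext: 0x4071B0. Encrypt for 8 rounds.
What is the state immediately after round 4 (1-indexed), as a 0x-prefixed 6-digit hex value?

s_0 = plaintext = 0x4071B0
s_1 = Round(s_0, k_0) = 0x7CB23D
s_2 = Round(s_1, k_1) = 0x580060
s_3 = Round(s_2, k_2) = 0x4EF49F
s_4 = Round(s_3, k_3) = 0x87F00B
s_5 = Round(s_4, k_4) = 0x6ADD23
s_6 = Round(s_5, k_5) = 0x728C06
s_7 = Round(s_6, k_6) = 0xC3EF51
s_8 = Round(s_7, k_7) = 0x990B00

0x87F00B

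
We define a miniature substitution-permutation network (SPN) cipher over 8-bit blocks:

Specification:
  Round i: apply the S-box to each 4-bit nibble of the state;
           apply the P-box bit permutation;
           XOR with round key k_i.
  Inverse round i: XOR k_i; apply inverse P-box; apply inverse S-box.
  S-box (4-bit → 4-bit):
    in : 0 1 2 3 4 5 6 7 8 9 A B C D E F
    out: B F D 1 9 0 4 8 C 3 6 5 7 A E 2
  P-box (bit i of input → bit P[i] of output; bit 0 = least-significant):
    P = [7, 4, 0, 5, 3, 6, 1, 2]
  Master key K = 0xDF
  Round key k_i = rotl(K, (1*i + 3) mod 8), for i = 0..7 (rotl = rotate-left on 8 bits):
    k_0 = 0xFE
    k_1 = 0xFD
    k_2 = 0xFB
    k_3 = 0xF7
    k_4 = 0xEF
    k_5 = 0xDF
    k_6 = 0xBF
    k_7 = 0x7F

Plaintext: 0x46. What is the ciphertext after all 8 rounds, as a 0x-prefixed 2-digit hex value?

s_0 = plaintext = 0x46
s_1 = Round(s_0, k_0) = 0xF3
s_2 = Round(s_1, k_1) = 0x3D
s_3 = Round(s_2, k_2) = 0xC3
s_4 = Round(s_3, k_3) = 0x3D
s_5 = Round(s_4, k_4) = 0xD7
s_6 = Round(s_5, k_5) = 0xBB
s_7 = Round(s_6, k_6) = 0x34
s_8 = Round(s_7, k_7) = 0xD7

0xD7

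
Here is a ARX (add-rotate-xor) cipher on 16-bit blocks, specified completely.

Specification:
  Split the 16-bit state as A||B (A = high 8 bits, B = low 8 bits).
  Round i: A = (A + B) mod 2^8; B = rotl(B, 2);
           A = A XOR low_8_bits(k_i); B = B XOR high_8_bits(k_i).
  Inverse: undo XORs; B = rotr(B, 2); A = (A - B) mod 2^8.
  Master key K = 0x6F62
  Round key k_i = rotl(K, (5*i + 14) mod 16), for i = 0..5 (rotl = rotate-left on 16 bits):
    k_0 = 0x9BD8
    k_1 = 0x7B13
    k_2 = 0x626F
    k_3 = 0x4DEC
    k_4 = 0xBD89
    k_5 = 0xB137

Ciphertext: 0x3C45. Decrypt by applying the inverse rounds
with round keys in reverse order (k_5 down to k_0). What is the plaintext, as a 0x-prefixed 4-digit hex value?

0xF8B5

s_0 = ciphertext = 0x3C45
s_1 = InvRound(s_0, k_5) = 0xCE3D
s_2 = InvRound(s_1, k_4) = 0x2720
s_3 = InvRound(s_2, k_3) = 0x705B
s_4 = InvRound(s_3, k_2) = 0xD14E
s_5 = InvRound(s_4, k_1) = 0x754D
s_6 = InvRound(s_5, k_0) = 0xF8B5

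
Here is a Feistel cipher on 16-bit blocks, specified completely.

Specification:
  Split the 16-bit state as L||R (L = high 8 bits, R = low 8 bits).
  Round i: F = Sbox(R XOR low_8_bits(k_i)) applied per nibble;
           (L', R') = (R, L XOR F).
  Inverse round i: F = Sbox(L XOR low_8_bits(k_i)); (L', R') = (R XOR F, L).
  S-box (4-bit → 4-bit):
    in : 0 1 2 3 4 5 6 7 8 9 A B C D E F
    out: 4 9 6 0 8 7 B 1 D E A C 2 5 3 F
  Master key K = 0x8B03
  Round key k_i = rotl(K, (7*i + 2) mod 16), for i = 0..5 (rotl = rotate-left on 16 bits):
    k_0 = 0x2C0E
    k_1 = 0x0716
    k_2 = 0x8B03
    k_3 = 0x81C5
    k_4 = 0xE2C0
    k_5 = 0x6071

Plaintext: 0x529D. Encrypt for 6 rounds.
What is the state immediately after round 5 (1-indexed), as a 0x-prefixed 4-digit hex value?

s_0 = plaintext = 0x529D
s_1 = Round(s_0, k_0) = 0x9DB2
s_2 = Round(s_1, k_1) = 0xB235
s_3 = Round(s_2, k_2) = 0x35B9
s_4 = Round(s_3, k_3) = 0xB927
s_5 = Round(s_4, k_4) = 0x2788
s_6 = Round(s_5, k_5) = 0x88D9

0x2788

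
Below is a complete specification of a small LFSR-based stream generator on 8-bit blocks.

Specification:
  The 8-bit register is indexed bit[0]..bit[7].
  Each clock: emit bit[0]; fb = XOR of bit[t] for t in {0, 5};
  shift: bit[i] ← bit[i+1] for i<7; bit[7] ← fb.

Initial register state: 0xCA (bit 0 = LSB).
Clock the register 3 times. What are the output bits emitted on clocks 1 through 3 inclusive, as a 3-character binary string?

010

reg_0 = 0xCA
clock 1: out=0, reg = 0x65
clock 2: out=1, reg = 0x32
clock 3: out=0, reg = 0x99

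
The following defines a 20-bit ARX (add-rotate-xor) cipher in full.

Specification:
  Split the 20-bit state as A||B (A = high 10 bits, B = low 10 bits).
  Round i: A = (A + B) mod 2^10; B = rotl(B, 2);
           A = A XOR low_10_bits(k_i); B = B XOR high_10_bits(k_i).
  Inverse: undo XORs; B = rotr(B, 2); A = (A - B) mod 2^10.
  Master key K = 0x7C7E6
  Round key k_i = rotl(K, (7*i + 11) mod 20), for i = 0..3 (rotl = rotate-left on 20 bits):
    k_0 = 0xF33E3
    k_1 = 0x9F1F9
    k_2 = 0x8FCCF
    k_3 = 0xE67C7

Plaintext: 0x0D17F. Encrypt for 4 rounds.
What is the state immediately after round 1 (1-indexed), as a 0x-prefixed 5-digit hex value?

0x94231

s_0 = plaintext = 0x0D17F
s_1 = Round(s_0, k_0) = 0x94231
s_2 = Round(s_1, k_1) = 0x5E2BA
s_3 = Round(s_2, k_2) = 0x3F4D5
s_4 = Round(s_3, k_3) = 0x854CD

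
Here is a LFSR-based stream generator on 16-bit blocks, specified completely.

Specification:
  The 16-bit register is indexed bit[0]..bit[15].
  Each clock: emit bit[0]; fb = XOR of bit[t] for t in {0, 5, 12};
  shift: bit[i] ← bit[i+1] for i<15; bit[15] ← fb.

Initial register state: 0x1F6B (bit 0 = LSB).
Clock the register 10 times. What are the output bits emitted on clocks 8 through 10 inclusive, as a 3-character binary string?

reg_0 = 0x1F6B
clock 1: out=1, reg = 0x8FB5
clock 2: out=1, reg = 0x47DA
clock 3: out=0, reg = 0x23ED
clock 4: out=1, reg = 0x11F6
clock 5: out=0, reg = 0x08FB
clock 6: out=1, reg = 0x047D
clock 7: out=1, reg = 0x023E
clock 8: out=0, reg = 0x811F
clock 9: out=1, reg = 0xC08F
clock 10: out=1, reg = 0xE047

011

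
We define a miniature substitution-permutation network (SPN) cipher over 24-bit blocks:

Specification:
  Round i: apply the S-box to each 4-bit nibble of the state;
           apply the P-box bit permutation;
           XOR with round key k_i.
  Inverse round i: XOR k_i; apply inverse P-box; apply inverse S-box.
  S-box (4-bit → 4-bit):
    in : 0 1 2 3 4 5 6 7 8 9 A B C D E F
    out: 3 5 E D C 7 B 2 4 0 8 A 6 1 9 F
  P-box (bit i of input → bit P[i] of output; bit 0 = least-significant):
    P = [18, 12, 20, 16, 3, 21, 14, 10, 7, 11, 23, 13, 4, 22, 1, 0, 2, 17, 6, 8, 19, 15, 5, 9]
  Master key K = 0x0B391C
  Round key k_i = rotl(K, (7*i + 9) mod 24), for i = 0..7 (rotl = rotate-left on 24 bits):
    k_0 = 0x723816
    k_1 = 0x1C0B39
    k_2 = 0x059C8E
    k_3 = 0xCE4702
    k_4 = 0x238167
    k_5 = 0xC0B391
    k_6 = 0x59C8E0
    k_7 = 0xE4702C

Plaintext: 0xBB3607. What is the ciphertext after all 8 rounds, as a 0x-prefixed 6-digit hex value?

0xED427C

s_0 = plaintext = 0xBB3607
s_1 = Round(s_0, k_0) = 0x50838D
s_2 = Round(s_1, k_1) = 0x92EB9F
s_3 = Round(s_2, k_2) = 0x12A5DF
s_4 = Round(s_3, k_3) = 0x515EEB
s_5 = Round(s_4, k_4) = 0x6A3599
s_6 = Round(s_5, k_5) = 0x483802
s_7 = Round(s_6, k_6) = 0xE8DA9B
s_8 = Round(s_7, k_7) = 0xED427C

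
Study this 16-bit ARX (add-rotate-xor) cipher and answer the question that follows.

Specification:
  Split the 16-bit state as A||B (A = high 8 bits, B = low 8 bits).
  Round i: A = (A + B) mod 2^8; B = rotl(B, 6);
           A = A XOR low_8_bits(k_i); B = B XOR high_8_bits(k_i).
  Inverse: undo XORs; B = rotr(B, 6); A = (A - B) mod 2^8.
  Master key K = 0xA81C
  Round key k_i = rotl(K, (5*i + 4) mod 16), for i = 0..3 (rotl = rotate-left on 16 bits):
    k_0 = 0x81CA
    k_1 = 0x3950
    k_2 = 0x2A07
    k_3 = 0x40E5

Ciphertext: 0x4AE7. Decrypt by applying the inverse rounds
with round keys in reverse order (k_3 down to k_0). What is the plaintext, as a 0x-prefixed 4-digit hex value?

0xF7B8

s_0 = ciphertext = 0x4AE7
s_1 = InvRound(s_0, k_3) = 0x119E
s_2 = InvRound(s_1, k_2) = 0x44D2
s_3 = InvRound(s_2, k_1) = 0x65AF
s_4 = InvRound(s_3, k_0) = 0xF7B8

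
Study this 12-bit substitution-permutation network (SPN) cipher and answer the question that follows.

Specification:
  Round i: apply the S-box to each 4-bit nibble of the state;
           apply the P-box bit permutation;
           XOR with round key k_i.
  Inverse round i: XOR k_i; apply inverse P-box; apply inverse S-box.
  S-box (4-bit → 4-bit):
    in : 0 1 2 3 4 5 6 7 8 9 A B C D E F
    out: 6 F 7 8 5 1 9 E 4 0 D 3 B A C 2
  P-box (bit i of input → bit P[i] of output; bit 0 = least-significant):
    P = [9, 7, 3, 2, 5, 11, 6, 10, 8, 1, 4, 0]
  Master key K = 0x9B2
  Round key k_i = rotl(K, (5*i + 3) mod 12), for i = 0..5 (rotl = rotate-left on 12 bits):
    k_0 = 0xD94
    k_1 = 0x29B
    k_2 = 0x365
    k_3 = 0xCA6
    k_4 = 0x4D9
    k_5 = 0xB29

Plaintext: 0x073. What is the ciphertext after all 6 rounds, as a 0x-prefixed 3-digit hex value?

0x9B3

s_0 = plaintext = 0x073
s_1 = Round(s_0, k_0) = 0x1C2
s_2 = Round(s_1, k_1) = 0xD20
s_3 = Round(s_2, k_2) = 0xB8E
s_4 = Round(s_3, k_3) = 0xDE8
s_5 = Round(s_4, k_4) = 0x092
s_6 = Round(s_5, k_5) = 0x9B3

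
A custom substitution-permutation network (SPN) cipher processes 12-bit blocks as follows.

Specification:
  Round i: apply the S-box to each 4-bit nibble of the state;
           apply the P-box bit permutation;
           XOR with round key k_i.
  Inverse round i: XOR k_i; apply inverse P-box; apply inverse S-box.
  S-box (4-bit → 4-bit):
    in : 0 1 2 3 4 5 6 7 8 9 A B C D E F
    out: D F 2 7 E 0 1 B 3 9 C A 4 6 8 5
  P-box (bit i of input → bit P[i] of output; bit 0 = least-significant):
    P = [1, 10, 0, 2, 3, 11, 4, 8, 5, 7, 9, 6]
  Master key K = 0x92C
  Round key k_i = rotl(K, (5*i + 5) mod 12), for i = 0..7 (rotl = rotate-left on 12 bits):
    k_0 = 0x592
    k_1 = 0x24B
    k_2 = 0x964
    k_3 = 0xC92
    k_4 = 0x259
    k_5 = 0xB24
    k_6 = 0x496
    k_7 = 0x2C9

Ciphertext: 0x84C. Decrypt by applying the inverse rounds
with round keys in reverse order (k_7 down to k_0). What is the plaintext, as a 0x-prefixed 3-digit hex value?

0x9B2

s_0 = ciphertext = 0x84C
s_1 = InvRound(s_0, k_7) = 0xD2A
s_2 = InvRound(s_1, k_6) = 0x81E
s_3 = InvRound(s_2, k_5) = 0xF06
s_4 = InvRound(s_3, k_4) = 0xE11
s_5 = InvRound(s_4, k_3) = 0xD5F
s_6 = InvRound(s_5, k_2) = 0x6F3
s_7 = InvRound(s_6, k_1) = 0x8F2
s_8 = InvRound(s_7, k_0) = 0x9B2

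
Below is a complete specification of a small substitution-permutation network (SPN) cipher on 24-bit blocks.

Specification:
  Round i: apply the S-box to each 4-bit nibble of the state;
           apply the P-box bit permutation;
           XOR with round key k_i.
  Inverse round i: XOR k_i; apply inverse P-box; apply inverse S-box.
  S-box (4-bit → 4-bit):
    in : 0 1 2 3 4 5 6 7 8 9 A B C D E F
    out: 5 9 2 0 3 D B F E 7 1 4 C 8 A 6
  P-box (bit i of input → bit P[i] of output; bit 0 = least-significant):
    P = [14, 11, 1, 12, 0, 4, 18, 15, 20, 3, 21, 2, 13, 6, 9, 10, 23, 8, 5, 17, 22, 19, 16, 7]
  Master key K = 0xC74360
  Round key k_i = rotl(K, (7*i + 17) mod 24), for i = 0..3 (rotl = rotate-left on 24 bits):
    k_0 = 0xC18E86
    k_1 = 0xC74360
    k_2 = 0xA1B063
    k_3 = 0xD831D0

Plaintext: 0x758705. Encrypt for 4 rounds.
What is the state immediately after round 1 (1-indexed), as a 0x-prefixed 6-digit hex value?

0x3ED869

s_0 = plaintext = 0x758705
s_1 = Round(s_0, k_0) = 0x3ED869
s_2 = Round(s_1, k_1) = 0xE58E7F
s_3 = Round(s_2, k_2) = 0x2F3E9C
s_4 = Round(s_3, k_3) = 0xD420EF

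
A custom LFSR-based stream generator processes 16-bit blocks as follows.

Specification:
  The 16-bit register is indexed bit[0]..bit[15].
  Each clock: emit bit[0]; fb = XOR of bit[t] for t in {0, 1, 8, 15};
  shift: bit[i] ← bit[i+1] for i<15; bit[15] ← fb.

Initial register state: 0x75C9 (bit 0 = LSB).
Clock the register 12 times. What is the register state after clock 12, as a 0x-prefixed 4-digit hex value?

0x2C87

reg_0 = 0x75C9
clock 1: out=1, reg = 0x3AE4
clock 2: out=0, reg = 0x1D72
clock 3: out=0, reg = 0x0EB9
clock 4: out=1, reg = 0x875C
clock 5: out=0, reg = 0x43AE
clock 6: out=0, reg = 0x21D7
clock 7: out=1, reg = 0x90EB
clock 8: out=1, reg = 0xC875
clock 9: out=1, reg = 0x643A
clock 10: out=0, reg = 0xB21D
clock 11: out=1, reg = 0x590E
clock 12: out=0, reg = 0x2C87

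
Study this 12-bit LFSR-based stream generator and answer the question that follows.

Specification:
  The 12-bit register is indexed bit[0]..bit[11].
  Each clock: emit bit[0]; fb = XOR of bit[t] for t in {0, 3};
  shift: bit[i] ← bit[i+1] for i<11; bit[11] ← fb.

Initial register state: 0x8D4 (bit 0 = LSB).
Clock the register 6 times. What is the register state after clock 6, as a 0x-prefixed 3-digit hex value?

reg_0 = 0x8D4
clock 1: out=0, reg = 0x46A
clock 2: out=0, reg = 0xA35
clock 3: out=1, reg = 0xD1A
clock 4: out=0, reg = 0xE8D
clock 5: out=1, reg = 0x746
clock 6: out=0, reg = 0x3A3

0x3A3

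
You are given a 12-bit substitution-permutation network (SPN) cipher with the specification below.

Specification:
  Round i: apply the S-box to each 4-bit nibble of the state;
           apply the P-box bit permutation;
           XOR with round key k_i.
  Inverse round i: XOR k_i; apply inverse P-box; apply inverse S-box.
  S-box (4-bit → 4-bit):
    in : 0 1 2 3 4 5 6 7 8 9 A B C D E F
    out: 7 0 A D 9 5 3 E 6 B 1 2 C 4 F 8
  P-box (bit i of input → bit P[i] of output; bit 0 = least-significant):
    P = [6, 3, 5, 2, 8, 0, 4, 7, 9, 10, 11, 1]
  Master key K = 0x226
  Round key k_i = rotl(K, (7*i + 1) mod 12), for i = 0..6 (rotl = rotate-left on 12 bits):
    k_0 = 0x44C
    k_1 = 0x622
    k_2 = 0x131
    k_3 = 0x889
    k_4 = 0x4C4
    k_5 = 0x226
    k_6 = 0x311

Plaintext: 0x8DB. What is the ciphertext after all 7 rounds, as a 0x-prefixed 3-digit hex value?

s_0 = plaintext = 0x8DB
s_1 = Round(s_0, k_0) = 0x854
s_2 = Round(s_1, k_1) = 0xB76
s_3 = Round(s_2, k_2) = 0x5E8
s_4 = Round(s_3, k_3) = 0x330
s_5 = Round(s_4, k_4) = 0xF3E
s_6 = Round(s_5, k_5) = 0x3D8
s_7 = Round(s_6, k_6) = 0x92B

0x92B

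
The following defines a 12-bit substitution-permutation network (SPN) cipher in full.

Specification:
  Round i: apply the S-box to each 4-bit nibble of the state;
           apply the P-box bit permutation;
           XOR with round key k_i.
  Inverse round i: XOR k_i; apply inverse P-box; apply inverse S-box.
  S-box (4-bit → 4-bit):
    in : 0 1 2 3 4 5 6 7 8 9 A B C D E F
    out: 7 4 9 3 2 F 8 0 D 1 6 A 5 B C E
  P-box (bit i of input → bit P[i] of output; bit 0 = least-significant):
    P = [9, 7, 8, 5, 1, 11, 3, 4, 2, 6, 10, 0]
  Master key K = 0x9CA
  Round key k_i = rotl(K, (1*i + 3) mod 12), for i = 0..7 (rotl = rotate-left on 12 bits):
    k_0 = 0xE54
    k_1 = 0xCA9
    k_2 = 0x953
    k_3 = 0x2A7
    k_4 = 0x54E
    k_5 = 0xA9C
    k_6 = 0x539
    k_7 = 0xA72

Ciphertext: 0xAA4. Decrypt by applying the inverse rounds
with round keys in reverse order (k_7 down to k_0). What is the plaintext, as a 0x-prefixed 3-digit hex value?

s_0 = ciphertext = 0xAA4
s_1 = InvRound(s_0, k_7) = 0x324
s_2 = InvRound(s_1, k_6) = 0x8E9
s_3 = InvRound(s_2, k_5) = 0xD62
s_4 = InvRound(s_3, k_4) = 0x9A6
s_5 = InvRound(s_4, k_3) = 0x64C
s_6 = InvRound(s_5, k_2) = 0x85C
s_7 = InvRound(s_6, k_1) = 0x56B
s_8 = InvRound(s_7, k_0) = 0x258

0x258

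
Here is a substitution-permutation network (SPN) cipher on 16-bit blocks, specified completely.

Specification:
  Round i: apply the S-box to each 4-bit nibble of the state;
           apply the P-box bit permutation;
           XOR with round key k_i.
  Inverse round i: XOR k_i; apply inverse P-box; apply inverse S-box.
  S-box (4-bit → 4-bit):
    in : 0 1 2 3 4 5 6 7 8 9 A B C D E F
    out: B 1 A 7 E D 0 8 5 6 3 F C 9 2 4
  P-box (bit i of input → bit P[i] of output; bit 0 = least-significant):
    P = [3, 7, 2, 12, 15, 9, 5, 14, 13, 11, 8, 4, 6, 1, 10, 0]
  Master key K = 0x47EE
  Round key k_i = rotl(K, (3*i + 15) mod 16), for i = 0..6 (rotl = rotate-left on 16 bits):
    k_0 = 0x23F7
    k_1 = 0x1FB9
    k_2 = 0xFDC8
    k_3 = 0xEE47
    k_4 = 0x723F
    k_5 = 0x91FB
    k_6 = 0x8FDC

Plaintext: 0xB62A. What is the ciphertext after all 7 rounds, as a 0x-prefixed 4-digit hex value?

0x5B45

s_0 = plaintext = 0xB62A
s_1 = Round(s_0, k_0) = 0x653C
s_2 = Round(s_1, k_1) = 0xAC8D
s_3 = Round(s_2, k_2) = 0x6CB2
s_4 = Round(s_3, k_3) = 0x3DF7
s_5 = Round(s_4, k_4) = 0x464D
s_6 = Round(s_5, k_5) = 0xC7D0
s_7 = Round(s_6, k_6) = 0x5B45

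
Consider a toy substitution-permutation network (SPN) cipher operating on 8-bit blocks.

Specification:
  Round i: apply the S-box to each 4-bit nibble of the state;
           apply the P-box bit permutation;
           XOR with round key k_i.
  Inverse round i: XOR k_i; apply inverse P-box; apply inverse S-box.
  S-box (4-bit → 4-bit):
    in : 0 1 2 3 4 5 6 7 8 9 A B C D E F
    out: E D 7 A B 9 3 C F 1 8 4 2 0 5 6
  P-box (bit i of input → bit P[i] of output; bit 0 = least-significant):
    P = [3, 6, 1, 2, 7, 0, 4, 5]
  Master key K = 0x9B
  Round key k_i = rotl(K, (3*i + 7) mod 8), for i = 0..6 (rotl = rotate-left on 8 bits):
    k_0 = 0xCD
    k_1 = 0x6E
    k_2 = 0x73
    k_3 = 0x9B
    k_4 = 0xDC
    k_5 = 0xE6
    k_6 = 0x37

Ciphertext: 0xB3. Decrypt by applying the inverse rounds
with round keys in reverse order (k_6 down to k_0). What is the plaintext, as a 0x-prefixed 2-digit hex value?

0x8B

s_0 = ciphertext = 0xB3
s_1 = InvRound(s_0, k_6) = 0x9A
s_2 = InvRound(s_1, k_5) = 0x74
s_3 = InvRound(s_2, k_4) = 0x59
s_4 = InvRound(s_3, k_3) = 0x9F
s_5 = InvRound(s_4, k_2) = 0x54
s_6 = InvRound(s_5, k_1) = 0x7E
s_7 = InvRound(s_6, k_0) = 0x8B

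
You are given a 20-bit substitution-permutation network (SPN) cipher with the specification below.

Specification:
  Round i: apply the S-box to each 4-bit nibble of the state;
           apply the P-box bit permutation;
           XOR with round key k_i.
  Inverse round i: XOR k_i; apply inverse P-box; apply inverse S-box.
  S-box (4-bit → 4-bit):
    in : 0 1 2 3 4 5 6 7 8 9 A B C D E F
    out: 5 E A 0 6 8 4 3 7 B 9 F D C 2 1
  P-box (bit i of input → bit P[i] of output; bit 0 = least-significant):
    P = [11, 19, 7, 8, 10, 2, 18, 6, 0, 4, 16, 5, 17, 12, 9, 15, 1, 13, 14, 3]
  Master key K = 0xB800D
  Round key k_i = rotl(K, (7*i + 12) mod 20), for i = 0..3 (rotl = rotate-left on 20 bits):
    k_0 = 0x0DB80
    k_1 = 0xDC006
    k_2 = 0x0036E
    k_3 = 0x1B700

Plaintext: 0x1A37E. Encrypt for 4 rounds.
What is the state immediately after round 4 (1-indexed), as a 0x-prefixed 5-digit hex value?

0x63FA7

s_0 = plaintext = 0x1A37E
s_1 = Round(s_0, k_0) = 0xA3F8C
s_2 = Round(s_1, k_1) = 0x9CD89
s_3 = Round(s_2, k_2) = 0xFAC40
s_4 = Round(s_3, k_3) = 0x63FA7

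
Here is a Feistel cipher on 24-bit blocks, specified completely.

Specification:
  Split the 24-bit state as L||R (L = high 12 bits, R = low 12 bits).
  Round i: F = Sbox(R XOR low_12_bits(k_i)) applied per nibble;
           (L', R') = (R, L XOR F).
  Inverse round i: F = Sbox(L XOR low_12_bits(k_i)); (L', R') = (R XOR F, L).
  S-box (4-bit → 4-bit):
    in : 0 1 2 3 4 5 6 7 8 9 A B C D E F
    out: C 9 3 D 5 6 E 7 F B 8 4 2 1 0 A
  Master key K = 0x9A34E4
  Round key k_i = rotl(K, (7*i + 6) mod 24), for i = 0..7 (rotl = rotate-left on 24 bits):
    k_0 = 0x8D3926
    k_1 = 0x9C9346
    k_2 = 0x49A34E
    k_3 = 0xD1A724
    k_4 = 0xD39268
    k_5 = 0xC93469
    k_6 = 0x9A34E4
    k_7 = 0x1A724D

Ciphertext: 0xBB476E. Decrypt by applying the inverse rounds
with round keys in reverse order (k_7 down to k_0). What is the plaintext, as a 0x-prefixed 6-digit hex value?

0xBD9C31

s_0 = ciphertext = 0xBB476E
s_1 = InvRound(s_0, k_7) = 0xCC5BB4
s_2 = InvRound(s_1, k_6) = 0x48DCC5
s_3 = InvRound(s_2, k_5) = 0x0C048D
s_4 = InvRound(s_3, k_4) = 0x7020C0
s_5 = InvRound(s_4, k_3) = 0xCFE702
s_6 = InvRound(s_5, k_2) = 0xD4ECFE
s_7 = InvRound(s_6, k_1) = 0xC31D4E
s_8 = InvRound(s_7, k_0) = 0xBD9C31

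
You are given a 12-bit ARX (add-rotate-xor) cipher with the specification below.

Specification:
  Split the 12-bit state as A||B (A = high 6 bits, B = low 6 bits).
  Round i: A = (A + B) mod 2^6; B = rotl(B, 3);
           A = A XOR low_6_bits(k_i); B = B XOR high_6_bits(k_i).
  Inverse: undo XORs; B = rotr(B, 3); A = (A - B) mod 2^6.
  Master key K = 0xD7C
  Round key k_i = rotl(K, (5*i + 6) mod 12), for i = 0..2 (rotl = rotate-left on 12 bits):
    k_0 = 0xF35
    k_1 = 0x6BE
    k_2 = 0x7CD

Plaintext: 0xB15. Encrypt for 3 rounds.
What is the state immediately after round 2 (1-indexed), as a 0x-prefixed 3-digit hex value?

0xD28

s_0 = plaintext = 0xB15
s_1 = Round(s_0, k_0) = 0xD16
s_2 = Round(s_1, k_1) = 0xD28
s_3 = Round(s_2, k_2) = 0x45A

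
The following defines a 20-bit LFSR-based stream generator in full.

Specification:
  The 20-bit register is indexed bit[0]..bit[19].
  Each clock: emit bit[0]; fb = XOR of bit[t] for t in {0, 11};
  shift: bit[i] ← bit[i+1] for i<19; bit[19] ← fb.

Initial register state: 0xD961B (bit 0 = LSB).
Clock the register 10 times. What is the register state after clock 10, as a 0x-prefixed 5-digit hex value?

reg_0 = 0xD961B
clock 1: out=1, reg = 0xECB0D
clock 2: out=1, reg = 0x76586
clock 3: out=0, reg = 0x3B2C3
clock 4: out=1, reg = 0x9D961
clock 5: out=1, reg = 0x4ECB0
clock 6: out=0, reg = 0xA7658
clock 7: out=0, reg = 0x53B2C
clock 8: out=0, reg = 0xA9D96
clock 9: out=0, reg = 0xD4ECB
clock 10: out=1, reg = 0x6A765

0x6A765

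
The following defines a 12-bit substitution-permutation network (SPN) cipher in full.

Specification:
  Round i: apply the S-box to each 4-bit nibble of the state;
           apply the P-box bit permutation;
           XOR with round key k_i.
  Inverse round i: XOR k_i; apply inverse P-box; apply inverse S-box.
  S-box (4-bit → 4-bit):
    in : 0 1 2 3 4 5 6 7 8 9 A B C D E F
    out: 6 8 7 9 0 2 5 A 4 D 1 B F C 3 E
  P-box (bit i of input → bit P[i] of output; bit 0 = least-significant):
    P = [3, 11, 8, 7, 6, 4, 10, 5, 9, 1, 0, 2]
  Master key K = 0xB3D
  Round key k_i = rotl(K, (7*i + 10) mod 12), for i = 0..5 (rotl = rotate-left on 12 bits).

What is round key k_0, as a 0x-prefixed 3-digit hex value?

K = 0xB3D
k_0 = rotl(K, (7*0+10) mod 12) = rotl(K, 10) = 0x6CF

0x6CF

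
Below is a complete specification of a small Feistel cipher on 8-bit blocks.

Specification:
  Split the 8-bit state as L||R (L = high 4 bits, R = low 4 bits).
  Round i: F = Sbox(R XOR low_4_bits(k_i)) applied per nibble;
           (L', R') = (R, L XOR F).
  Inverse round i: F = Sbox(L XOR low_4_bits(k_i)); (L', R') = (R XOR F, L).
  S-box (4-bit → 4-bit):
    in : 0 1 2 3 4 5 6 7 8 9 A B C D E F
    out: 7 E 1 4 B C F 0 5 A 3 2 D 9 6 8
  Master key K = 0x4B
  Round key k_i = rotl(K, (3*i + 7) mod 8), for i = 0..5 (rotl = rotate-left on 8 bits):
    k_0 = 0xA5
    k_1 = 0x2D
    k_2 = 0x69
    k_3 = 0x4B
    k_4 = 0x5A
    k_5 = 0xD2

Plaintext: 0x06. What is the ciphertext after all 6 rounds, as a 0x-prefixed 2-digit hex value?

s_0 = plaintext = 0x06
s_1 = Round(s_0, k_0) = 0x64
s_2 = Round(s_1, k_1) = 0x4C
s_3 = Round(s_2, k_2) = 0xC8
s_4 = Round(s_3, k_3) = 0x88
s_5 = Round(s_4, k_4) = 0x89
s_6 = Round(s_5, k_5) = 0x9A

0x9A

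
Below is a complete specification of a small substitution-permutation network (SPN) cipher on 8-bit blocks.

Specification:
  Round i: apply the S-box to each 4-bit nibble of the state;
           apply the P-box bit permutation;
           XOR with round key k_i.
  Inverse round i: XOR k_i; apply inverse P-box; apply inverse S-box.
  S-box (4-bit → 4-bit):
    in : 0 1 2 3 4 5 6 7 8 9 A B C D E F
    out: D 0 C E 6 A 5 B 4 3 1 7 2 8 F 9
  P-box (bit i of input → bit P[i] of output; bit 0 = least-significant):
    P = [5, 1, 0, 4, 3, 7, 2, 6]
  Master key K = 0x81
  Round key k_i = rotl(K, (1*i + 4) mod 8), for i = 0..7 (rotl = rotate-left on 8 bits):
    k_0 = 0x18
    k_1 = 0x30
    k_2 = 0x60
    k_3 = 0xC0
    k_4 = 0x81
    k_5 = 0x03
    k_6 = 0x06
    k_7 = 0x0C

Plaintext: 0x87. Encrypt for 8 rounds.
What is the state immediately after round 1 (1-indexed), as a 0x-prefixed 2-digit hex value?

0x2E

s_0 = plaintext = 0x87
s_1 = Round(s_0, k_0) = 0x2E
s_2 = Round(s_1, k_1) = 0x47
s_3 = Round(s_2, k_2) = 0xD6
s_4 = Round(s_3, k_3) = 0xA1
s_5 = Round(s_4, k_4) = 0x89
s_6 = Round(s_5, k_5) = 0x25
s_7 = Round(s_6, k_6) = 0x50
s_8 = Round(s_7, k_7) = 0xFD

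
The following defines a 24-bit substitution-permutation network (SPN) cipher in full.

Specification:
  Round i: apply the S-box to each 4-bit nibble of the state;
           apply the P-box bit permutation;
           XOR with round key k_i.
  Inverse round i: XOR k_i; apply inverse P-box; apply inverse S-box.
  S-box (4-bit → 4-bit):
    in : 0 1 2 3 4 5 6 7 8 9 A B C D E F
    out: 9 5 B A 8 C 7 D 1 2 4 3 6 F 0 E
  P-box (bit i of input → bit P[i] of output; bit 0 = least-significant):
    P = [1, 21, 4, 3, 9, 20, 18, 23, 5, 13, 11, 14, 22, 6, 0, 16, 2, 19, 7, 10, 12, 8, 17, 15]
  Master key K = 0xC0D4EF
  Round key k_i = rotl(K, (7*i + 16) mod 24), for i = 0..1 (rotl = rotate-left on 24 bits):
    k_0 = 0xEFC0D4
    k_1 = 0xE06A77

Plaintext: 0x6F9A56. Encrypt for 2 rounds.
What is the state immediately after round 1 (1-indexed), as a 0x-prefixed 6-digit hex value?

0x41DD06

s_0 = plaintext = 0x6F9A56
s_1 = Round(s_0, k_0) = 0x41DD06
s_2 = Round(s_1, k_1) = 0x018080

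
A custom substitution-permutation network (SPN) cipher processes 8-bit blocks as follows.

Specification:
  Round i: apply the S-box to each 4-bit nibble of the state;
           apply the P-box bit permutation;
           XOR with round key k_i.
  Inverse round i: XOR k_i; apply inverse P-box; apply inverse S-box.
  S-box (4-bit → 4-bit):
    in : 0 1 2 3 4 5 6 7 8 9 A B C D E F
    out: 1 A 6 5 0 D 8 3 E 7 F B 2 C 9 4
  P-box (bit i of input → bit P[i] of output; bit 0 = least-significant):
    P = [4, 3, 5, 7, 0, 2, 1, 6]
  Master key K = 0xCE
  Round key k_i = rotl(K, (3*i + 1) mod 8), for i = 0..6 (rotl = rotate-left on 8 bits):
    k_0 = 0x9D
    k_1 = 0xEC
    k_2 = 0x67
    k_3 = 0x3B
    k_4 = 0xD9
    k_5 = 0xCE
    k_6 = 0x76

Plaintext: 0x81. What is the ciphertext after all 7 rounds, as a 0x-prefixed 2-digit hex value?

0xB4

s_0 = plaintext = 0x81
s_1 = Round(s_0, k_0) = 0x53
s_2 = Round(s_1, k_1) = 0x9F
s_3 = Round(s_2, k_2) = 0x40
s_4 = Round(s_3, k_3) = 0x2B
s_5 = Round(s_4, k_4) = 0x47
s_6 = Round(s_5, k_5) = 0xD6
s_7 = Round(s_6, k_6) = 0xB4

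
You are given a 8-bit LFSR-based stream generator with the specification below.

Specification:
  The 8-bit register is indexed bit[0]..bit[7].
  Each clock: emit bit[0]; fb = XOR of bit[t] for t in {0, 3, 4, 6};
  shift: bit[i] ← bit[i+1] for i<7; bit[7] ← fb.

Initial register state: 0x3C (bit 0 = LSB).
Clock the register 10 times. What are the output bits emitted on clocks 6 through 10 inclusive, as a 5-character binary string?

10000

reg_0 = 0x3C
clock 1: out=0, reg = 0x1E
clock 2: out=0, reg = 0x0F
clock 3: out=1, reg = 0x07
clock 4: out=1, reg = 0x83
clock 5: out=1, reg = 0xC1
clock 6: out=1, reg = 0x60
clock 7: out=0, reg = 0xB0
clock 8: out=0, reg = 0xD8
clock 9: out=0, reg = 0xEC
clock 10: out=0, reg = 0x76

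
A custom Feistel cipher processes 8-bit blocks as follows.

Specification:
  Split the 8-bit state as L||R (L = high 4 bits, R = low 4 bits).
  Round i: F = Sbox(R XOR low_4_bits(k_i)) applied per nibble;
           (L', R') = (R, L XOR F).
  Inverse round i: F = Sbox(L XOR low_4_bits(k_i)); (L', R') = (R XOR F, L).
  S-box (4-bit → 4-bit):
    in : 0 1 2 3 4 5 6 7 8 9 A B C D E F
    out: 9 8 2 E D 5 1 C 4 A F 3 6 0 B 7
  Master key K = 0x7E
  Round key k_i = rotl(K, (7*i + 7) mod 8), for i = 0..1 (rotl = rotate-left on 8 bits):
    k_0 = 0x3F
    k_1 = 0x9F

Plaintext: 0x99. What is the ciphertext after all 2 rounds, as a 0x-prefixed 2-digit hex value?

0x85

s_0 = plaintext = 0x99
s_1 = Round(s_0, k_0) = 0x98
s_2 = Round(s_1, k_1) = 0x85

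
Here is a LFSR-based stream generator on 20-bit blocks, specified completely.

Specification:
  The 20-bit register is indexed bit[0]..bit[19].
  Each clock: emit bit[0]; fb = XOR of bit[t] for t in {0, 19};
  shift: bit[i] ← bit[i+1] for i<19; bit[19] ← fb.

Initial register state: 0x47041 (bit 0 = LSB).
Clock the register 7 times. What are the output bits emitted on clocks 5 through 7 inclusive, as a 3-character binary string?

reg_0 = 0x47041
clock 1: out=1, reg = 0xA3820
clock 2: out=0, reg = 0xD1C10
clock 3: out=0, reg = 0xE8E08
clock 4: out=0, reg = 0xF4704
clock 5: out=0, reg = 0xFA382
clock 6: out=0, reg = 0xFD1C1
clock 7: out=1, reg = 0x7E8E0

001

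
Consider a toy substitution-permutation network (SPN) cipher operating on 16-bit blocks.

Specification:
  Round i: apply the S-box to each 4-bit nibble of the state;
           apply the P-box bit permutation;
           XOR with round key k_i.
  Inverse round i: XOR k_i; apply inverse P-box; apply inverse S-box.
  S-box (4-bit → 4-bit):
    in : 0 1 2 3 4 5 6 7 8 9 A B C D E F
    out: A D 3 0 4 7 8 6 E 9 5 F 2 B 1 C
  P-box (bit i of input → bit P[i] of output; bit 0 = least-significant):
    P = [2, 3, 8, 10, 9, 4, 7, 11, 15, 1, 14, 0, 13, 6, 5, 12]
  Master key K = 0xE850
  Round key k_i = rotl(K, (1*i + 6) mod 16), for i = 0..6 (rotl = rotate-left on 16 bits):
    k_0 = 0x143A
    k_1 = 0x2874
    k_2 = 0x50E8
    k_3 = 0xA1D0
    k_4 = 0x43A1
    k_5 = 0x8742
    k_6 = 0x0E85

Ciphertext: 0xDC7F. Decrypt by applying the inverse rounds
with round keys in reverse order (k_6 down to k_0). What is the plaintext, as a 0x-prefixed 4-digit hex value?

s_0 = ciphertext = 0xDC7F
s_1 = InvRound(s_0, k_6) = 0x855C
s_2 = InvRound(s_1, k_5) = 0x3C22
s_3 = InvRound(s_2, k_4) = 0x981F
s_4 = InvRound(s_3, k_3) = 0xD0F5
s_5 = InvRound(s_4, k_2) = 0x39C2
s_6 = InvRound(s_5, k_1) = 0xFC7A
s_7 = InvRound(s_6, k_0) = 0x2A63

0x2A63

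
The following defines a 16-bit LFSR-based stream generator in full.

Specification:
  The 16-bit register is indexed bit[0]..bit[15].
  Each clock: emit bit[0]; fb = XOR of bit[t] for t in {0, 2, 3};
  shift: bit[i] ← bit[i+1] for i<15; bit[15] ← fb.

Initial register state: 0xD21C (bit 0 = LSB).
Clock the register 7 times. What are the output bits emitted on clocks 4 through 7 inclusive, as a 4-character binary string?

reg_0 = 0xD21C
clock 1: out=0, reg = 0x690E
clock 2: out=0, reg = 0x3487
clock 3: out=1, reg = 0x1A43
clock 4: out=1, reg = 0x8D21
clock 5: out=1, reg = 0xC690
clock 6: out=0, reg = 0x6348
clock 7: out=0, reg = 0xB1A4

1100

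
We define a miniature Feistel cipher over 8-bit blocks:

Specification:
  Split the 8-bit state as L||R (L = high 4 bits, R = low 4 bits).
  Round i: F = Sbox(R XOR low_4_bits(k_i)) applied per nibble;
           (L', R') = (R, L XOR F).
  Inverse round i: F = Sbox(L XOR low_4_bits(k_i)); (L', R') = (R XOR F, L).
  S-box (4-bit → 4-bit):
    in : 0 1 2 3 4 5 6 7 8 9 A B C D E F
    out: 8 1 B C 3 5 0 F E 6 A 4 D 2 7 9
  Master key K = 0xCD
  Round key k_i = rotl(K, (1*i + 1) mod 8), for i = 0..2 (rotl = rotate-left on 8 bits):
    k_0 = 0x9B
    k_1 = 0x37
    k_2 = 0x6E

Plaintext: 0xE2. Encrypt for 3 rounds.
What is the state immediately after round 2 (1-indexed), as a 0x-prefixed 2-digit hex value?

s_0 = plaintext = 0xE2
s_1 = Round(s_0, k_0) = 0x28
s_2 = Round(s_1, k_1) = 0x8B
s_3 = Round(s_2, k_2) = 0xBD

0x8B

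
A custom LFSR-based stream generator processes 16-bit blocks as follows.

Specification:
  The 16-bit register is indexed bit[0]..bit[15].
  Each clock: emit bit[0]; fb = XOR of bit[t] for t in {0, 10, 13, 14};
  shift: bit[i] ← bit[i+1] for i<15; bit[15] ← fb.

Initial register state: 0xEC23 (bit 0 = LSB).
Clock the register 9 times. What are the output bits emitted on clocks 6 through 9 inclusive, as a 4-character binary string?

1000

reg_0 = 0xEC23
clock 1: out=1, reg = 0x7611
clock 2: out=1, reg = 0x3B08
clock 3: out=0, reg = 0x9D84
clock 4: out=0, reg = 0xCEC2
clock 5: out=0, reg = 0x6761
clock 6: out=1, reg = 0x33B0
clock 7: out=0, reg = 0x99D8
clock 8: out=0, reg = 0x4CEC
clock 9: out=0, reg = 0x2676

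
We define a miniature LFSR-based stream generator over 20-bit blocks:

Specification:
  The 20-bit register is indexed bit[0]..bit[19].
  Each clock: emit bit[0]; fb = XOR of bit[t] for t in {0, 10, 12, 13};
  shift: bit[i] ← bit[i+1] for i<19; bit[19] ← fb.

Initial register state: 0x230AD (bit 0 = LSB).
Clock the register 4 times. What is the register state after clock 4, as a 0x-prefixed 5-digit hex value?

0x3230A

reg_0 = 0x230AD
clock 1: out=1, reg = 0x91856
clock 2: out=0, reg = 0xC8C2B
clock 3: out=1, reg = 0x64615
clock 4: out=1, reg = 0x3230A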